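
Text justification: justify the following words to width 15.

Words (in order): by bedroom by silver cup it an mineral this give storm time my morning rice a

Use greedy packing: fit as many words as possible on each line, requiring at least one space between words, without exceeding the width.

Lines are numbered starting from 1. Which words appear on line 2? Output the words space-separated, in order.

Answer: silver cup it

Derivation:
Line 1: ['by', 'bedroom', 'by'] (min_width=13, slack=2)
Line 2: ['silver', 'cup', 'it'] (min_width=13, slack=2)
Line 3: ['an', 'mineral', 'this'] (min_width=15, slack=0)
Line 4: ['give', 'storm', 'time'] (min_width=15, slack=0)
Line 5: ['my', 'morning', 'rice'] (min_width=15, slack=0)
Line 6: ['a'] (min_width=1, slack=14)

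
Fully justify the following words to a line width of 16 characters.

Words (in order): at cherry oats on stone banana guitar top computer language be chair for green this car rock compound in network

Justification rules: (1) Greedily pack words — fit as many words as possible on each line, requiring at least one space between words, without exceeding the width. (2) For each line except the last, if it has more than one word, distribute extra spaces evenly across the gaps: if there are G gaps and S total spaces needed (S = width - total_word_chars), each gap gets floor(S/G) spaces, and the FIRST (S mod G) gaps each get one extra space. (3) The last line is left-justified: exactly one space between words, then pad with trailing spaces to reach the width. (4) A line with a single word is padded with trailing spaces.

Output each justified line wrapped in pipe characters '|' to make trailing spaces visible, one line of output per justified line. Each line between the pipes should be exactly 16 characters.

Line 1: ['at', 'cherry', 'oats'] (min_width=14, slack=2)
Line 2: ['on', 'stone', 'banana'] (min_width=15, slack=1)
Line 3: ['guitar', 'top'] (min_width=10, slack=6)
Line 4: ['computer'] (min_width=8, slack=8)
Line 5: ['language', 'be'] (min_width=11, slack=5)
Line 6: ['chair', 'for', 'green'] (min_width=15, slack=1)
Line 7: ['this', 'car', 'rock'] (min_width=13, slack=3)
Line 8: ['compound', 'in'] (min_width=11, slack=5)
Line 9: ['network'] (min_width=7, slack=9)

Answer: |at  cherry  oats|
|on  stone banana|
|guitar       top|
|computer        |
|language      be|
|chair  for green|
|this   car  rock|
|compound      in|
|network         |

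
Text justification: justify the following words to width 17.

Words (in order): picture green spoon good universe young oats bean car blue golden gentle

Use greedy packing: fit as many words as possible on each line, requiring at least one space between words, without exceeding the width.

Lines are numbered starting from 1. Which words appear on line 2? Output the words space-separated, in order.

Line 1: ['picture', 'green'] (min_width=13, slack=4)
Line 2: ['spoon', 'good'] (min_width=10, slack=7)
Line 3: ['universe', 'young'] (min_width=14, slack=3)
Line 4: ['oats', 'bean', 'car'] (min_width=13, slack=4)
Line 5: ['blue', 'golden'] (min_width=11, slack=6)
Line 6: ['gentle'] (min_width=6, slack=11)

Answer: spoon good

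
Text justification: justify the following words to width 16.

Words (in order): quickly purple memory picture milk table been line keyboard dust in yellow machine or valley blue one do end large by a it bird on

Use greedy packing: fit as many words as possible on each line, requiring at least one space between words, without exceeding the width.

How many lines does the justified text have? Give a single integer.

Line 1: ['quickly', 'purple'] (min_width=14, slack=2)
Line 2: ['memory', 'picture'] (min_width=14, slack=2)
Line 3: ['milk', 'table', 'been'] (min_width=15, slack=1)
Line 4: ['line', 'keyboard'] (min_width=13, slack=3)
Line 5: ['dust', 'in', 'yellow'] (min_width=14, slack=2)
Line 6: ['machine', 'or'] (min_width=10, slack=6)
Line 7: ['valley', 'blue', 'one'] (min_width=15, slack=1)
Line 8: ['do', 'end', 'large', 'by'] (min_width=15, slack=1)
Line 9: ['a', 'it', 'bird', 'on'] (min_width=12, slack=4)
Total lines: 9

Answer: 9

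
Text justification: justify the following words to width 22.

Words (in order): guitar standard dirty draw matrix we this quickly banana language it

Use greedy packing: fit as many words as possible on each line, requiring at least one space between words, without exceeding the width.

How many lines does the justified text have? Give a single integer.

Line 1: ['guitar', 'standard', 'dirty'] (min_width=21, slack=1)
Line 2: ['draw', 'matrix', 'we', 'this'] (min_width=19, slack=3)
Line 3: ['quickly', 'banana'] (min_width=14, slack=8)
Line 4: ['language', 'it'] (min_width=11, slack=11)
Total lines: 4

Answer: 4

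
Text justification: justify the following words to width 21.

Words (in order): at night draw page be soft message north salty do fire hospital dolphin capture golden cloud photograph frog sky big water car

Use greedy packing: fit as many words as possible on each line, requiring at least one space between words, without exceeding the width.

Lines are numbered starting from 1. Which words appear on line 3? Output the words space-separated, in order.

Answer: salty do fire

Derivation:
Line 1: ['at', 'night', 'draw', 'page', 'be'] (min_width=21, slack=0)
Line 2: ['soft', 'message', 'north'] (min_width=18, slack=3)
Line 3: ['salty', 'do', 'fire'] (min_width=13, slack=8)
Line 4: ['hospital', 'dolphin'] (min_width=16, slack=5)
Line 5: ['capture', 'golden', 'cloud'] (min_width=20, slack=1)
Line 6: ['photograph', 'frog', 'sky'] (min_width=19, slack=2)
Line 7: ['big', 'water', 'car'] (min_width=13, slack=8)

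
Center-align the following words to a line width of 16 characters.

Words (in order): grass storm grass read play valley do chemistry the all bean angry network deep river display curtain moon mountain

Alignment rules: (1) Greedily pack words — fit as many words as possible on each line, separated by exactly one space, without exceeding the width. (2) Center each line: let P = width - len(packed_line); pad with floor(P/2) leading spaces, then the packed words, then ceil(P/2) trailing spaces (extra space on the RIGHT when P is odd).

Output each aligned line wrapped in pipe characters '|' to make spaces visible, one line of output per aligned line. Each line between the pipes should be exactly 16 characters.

Answer: |  grass storm   |
|grass read play |
|   valley do    |
| chemistry the  |
| all bean angry |
|  network deep  |
| river display  |
|  curtain moon  |
|    mountain    |

Derivation:
Line 1: ['grass', 'storm'] (min_width=11, slack=5)
Line 2: ['grass', 'read', 'play'] (min_width=15, slack=1)
Line 3: ['valley', 'do'] (min_width=9, slack=7)
Line 4: ['chemistry', 'the'] (min_width=13, slack=3)
Line 5: ['all', 'bean', 'angry'] (min_width=14, slack=2)
Line 6: ['network', 'deep'] (min_width=12, slack=4)
Line 7: ['river', 'display'] (min_width=13, slack=3)
Line 8: ['curtain', 'moon'] (min_width=12, slack=4)
Line 9: ['mountain'] (min_width=8, slack=8)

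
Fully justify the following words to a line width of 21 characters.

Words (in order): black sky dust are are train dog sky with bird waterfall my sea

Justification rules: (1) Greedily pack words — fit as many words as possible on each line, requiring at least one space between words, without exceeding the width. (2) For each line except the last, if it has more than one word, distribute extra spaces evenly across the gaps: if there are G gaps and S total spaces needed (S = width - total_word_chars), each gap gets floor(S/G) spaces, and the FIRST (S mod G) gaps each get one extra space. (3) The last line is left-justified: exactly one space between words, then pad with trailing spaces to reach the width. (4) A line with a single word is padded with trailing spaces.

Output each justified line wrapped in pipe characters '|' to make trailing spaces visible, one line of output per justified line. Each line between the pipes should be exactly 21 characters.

Answer: |black  sky  dust  are|
|are   train  dog  sky|
|with  bird  waterfall|
|my sea               |

Derivation:
Line 1: ['black', 'sky', 'dust', 'are'] (min_width=18, slack=3)
Line 2: ['are', 'train', 'dog', 'sky'] (min_width=17, slack=4)
Line 3: ['with', 'bird', 'waterfall'] (min_width=19, slack=2)
Line 4: ['my', 'sea'] (min_width=6, slack=15)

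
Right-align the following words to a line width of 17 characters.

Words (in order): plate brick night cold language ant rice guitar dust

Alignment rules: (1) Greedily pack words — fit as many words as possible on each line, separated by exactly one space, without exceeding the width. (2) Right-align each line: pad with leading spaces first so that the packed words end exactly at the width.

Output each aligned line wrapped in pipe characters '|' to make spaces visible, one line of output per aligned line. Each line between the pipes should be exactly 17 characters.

Answer: |plate brick night|
|cold language ant|
| rice guitar dust|

Derivation:
Line 1: ['plate', 'brick', 'night'] (min_width=17, slack=0)
Line 2: ['cold', 'language', 'ant'] (min_width=17, slack=0)
Line 3: ['rice', 'guitar', 'dust'] (min_width=16, slack=1)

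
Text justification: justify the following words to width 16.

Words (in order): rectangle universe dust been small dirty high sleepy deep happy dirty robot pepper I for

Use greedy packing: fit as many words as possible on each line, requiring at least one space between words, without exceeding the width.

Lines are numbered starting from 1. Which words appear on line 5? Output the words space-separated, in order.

Answer: happy dirty

Derivation:
Line 1: ['rectangle'] (min_width=9, slack=7)
Line 2: ['universe', 'dust'] (min_width=13, slack=3)
Line 3: ['been', 'small', 'dirty'] (min_width=16, slack=0)
Line 4: ['high', 'sleepy', 'deep'] (min_width=16, slack=0)
Line 5: ['happy', 'dirty'] (min_width=11, slack=5)
Line 6: ['robot', 'pepper', 'I'] (min_width=14, slack=2)
Line 7: ['for'] (min_width=3, slack=13)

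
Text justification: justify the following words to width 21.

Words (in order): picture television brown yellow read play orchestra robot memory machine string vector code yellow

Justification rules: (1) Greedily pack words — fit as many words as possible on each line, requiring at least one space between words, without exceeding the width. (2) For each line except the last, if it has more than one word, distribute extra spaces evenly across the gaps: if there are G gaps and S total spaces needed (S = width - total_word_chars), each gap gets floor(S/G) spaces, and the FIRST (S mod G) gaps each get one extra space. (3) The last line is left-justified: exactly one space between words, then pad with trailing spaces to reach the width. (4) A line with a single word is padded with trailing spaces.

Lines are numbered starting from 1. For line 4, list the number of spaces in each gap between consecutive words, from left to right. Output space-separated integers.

Answer: 1 1

Derivation:
Line 1: ['picture', 'television'] (min_width=18, slack=3)
Line 2: ['brown', 'yellow', 'read'] (min_width=17, slack=4)
Line 3: ['play', 'orchestra', 'robot'] (min_width=20, slack=1)
Line 4: ['memory', 'machine', 'string'] (min_width=21, slack=0)
Line 5: ['vector', 'code', 'yellow'] (min_width=18, slack=3)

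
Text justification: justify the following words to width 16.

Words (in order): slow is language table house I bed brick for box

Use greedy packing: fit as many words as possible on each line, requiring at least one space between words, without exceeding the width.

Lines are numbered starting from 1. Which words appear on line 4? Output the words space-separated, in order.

Line 1: ['slow', 'is', 'language'] (min_width=16, slack=0)
Line 2: ['table', 'house', 'I'] (min_width=13, slack=3)
Line 3: ['bed', 'brick', 'for'] (min_width=13, slack=3)
Line 4: ['box'] (min_width=3, slack=13)

Answer: box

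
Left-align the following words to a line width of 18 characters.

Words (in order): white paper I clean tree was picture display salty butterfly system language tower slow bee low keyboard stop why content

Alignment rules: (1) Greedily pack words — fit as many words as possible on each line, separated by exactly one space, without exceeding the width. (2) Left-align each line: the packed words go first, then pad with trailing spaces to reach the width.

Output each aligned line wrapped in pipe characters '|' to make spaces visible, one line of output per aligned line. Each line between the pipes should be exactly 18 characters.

Line 1: ['white', 'paper', 'I'] (min_width=13, slack=5)
Line 2: ['clean', 'tree', 'was'] (min_width=14, slack=4)
Line 3: ['picture', 'display'] (min_width=15, slack=3)
Line 4: ['salty', 'butterfly'] (min_width=15, slack=3)
Line 5: ['system', 'language'] (min_width=15, slack=3)
Line 6: ['tower', 'slow', 'bee', 'low'] (min_width=18, slack=0)
Line 7: ['keyboard', 'stop', 'why'] (min_width=17, slack=1)
Line 8: ['content'] (min_width=7, slack=11)

Answer: |white paper I     |
|clean tree was    |
|picture display   |
|salty butterfly   |
|system language   |
|tower slow bee low|
|keyboard stop why |
|content           |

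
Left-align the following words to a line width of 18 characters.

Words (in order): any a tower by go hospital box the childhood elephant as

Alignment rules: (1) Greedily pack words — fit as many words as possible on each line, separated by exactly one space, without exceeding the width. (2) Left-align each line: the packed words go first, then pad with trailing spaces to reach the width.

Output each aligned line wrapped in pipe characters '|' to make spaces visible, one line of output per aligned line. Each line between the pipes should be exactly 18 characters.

Answer: |any a tower by go |
|hospital box the  |
|childhood elephant|
|as                |

Derivation:
Line 1: ['any', 'a', 'tower', 'by', 'go'] (min_width=17, slack=1)
Line 2: ['hospital', 'box', 'the'] (min_width=16, slack=2)
Line 3: ['childhood', 'elephant'] (min_width=18, slack=0)
Line 4: ['as'] (min_width=2, slack=16)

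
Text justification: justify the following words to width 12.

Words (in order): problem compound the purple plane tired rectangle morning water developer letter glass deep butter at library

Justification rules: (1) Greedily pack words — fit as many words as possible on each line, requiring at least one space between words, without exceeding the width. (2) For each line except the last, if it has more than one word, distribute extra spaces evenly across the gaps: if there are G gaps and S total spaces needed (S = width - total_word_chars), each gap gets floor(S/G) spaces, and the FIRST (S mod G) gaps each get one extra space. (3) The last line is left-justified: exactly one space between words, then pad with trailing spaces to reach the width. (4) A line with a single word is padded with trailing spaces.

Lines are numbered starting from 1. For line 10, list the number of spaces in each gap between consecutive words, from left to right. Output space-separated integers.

Line 1: ['problem'] (min_width=7, slack=5)
Line 2: ['compound', 'the'] (min_width=12, slack=0)
Line 3: ['purple', 'plane'] (min_width=12, slack=0)
Line 4: ['tired'] (min_width=5, slack=7)
Line 5: ['rectangle'] (min_width=9, slack=3)
Line 6: ['morning'] (min_width=7, slack=5)
Line 7: ['water'] (min_width=5, slack=7)
Line 8: ['developer'] (min_width=9, slack=3)
Line 9: ['letter', 'glass'] (min_width=12, slack=0)
Line 10: ['deep', 'butter'] (min_width=11, slack=1)
Line 11: ['at', 'library'] (min_width=10, slack=2)

Answer: 2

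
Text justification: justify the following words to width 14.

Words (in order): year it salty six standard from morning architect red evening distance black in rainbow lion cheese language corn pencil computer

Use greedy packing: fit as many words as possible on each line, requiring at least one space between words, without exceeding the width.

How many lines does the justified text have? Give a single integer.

Answer: 11

Derivation:
Line 1: ['year', 'it', 'salty'] (min_width=13, slack=1)
Line 2: ['six', 'standard'] (min_width=12, slack=2)
Line 3: ['from', 'morning'] (min_width=12, slack=2)
Line 4: ['architect', 'red'] (min_width=13, slack=1)
Line 5: ['evening'] (min_width=7, slack=7)
Line 6: ['distance', 'black'] (min_width=14, slack=0)
Line 7: ['in', 'rainbow'] (min_width=10, slack=4)
Line 8: ['lion', 'cheese'] (min_width=11, slack=3)
Line 9: ['language', 'corn'] (min_width=13, slack=1)
Line 10: ['pencil'] (min_width=6, slack=8)
Line 11: ['computer'] (min_width=8, slack=6)
Total lines: 11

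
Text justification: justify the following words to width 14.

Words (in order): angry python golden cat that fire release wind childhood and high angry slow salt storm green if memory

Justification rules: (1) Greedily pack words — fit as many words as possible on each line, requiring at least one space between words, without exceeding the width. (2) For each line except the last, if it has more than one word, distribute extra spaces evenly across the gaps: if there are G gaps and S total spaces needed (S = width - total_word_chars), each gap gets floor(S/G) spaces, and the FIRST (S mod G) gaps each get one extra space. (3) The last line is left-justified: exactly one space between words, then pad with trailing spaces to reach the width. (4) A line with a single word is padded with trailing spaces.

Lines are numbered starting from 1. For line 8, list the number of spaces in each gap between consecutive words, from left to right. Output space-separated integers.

Line 1: ['angry', 'python'] (min_width=12, slack=2)
Line 2: ['golden', 'cat'] (min_width=10, slack=4)
Line 3: ['that', 'fire'] (min_width=9, slack=5)
Line 4: ['release', 'wind'] (min_width=12, slack=2)
Line 5: ['childhood', 'and'] (min_width=13, slack=1)
Line 6: ['high', 'angry'] (min_width=10, slack=4)
Line 7: ['slow', 'salt'] (min_width=9, slack=5)
Line 8: ['storm', 'green', 'if'] (min_width=14, slack=0)
Line 9: ['memory'] (min_width=6, slack=8)

Answer: 1 1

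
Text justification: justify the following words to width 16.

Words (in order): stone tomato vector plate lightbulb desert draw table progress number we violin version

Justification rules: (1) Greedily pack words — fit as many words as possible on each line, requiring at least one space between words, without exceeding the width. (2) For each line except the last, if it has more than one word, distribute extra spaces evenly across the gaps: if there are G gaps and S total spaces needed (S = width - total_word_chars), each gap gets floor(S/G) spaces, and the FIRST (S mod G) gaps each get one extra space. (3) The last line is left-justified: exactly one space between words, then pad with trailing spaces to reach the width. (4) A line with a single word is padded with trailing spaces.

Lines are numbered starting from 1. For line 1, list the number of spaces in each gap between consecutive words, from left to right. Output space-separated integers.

Answer: 5

Derivation:
Line 1: ['stone', 'tomato'] (min_width=12, slack=4)
Line 2: ['vector', 'plate'] (min_width=12, slack=4)
Line 3: ['lightbulb', 'desert'] (min_width=16, slack=0)
Line 4: ['draw', 'table'] (min_width=10, slack=6)
Line 5: ['progress', 'number'] (min_width=15, slack=1)
Line 6: ['we', 'violin'] (min_width=9, slack=7)
Line 7: ['version'] (min_width=7, slack=9)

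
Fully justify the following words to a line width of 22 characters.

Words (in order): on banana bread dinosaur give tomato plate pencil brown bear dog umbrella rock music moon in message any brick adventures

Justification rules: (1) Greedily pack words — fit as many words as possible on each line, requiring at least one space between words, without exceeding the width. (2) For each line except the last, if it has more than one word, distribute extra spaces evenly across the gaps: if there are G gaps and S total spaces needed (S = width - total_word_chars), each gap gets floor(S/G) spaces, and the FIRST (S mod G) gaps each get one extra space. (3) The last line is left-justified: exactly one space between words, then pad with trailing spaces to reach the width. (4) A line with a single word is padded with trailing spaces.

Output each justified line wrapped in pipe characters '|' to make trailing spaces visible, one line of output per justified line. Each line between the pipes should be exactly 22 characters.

Answer: |on     banana    bread|
|dinosaur  give  tomato|
|plate   pencil   brown|
|bear dog umbrella rock|
|music  moon in message|
|any brick adventures  |

Derivation:
Line 1: ['on', 'banana', 'bread'] (min_width=15, slack=7)
Line 2: ['dinosaur', 'give', 'tomato'] (min_width=20, slack=2)
Line 3: ['plate', 'pencil', 'brown'] (min_width=18, slack=4)
Line 4: ['bear', 'dog', 'umbrella', 'rock'] (min_width=22, slack=0)
Line 5: ['music', 'moon', 'in', 'message'] (min_width=21, slack=1)
Line 6: ['any', 'brick', 'adventures'] (min_width=20, slack=2)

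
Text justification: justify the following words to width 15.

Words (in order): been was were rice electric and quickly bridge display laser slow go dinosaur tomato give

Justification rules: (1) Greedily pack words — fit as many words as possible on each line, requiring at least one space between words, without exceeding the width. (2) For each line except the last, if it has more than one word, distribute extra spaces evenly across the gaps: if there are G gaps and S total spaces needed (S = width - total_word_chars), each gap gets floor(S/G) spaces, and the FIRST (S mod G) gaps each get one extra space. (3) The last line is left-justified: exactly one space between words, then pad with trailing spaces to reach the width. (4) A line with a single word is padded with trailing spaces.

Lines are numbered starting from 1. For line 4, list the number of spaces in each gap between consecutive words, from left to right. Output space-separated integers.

Line 1: ['been', 'was', 'were'] (min_width=13, slack=2)
Line 2: ['rice', 'electric'] (min_width=13, slack=2)
Line 3: ['and', 'quickly'] (min_width=11, slack=4)
Line 4: ['bridge', 'display'] (min_width=14, slack=1)
Line 5: ['laser', 'slow', 'go'] (min_width=13, slack=2)
Line 6: ['dinosaur', 'tomato'] (min_width=15, slack=0)
Line 7: ['give'] (min_width=4, slack=11)

Answer: 2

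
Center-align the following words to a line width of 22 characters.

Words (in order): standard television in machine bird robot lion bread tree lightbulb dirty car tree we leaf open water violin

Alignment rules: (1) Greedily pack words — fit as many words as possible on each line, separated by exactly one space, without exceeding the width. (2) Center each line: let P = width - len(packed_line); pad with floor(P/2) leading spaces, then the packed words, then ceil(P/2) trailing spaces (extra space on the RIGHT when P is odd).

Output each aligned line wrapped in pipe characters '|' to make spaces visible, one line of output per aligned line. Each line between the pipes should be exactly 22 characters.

Answer: |standard television in|
|  machine bird robot  |
|   lion bread tree    |
| lightbulb dirty car  |
|  tree we leaf open   |
|     water violin     |

Derivation:
Line 1: ['standard', 'television', 'in'] (min_width=22, slack=0)
Line 2: ['machine', 'bird', 'robot'] (min_width=18, slack=4)
Line 3: ['lion', 'bread', 'tree'] (min_width=15, slack=7)
Line 4: ['lightbulb', 'dirty', 'car'] (min_width=19, slack=3)
Line 5: ['tree', 'we', 'leaf', 'open'] (min_width=17, slack=5)
Line 6: ['water', 'violin'] (min_width=12, slack=10)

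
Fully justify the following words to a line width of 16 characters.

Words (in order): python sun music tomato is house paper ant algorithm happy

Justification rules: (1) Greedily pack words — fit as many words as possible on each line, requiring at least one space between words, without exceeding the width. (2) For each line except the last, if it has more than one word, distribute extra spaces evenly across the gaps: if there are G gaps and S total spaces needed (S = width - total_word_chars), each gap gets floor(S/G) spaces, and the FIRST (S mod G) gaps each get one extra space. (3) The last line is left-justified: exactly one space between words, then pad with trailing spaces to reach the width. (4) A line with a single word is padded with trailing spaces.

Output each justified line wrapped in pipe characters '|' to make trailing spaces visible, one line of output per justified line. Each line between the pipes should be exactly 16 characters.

Answer: |python sun music|
|tomato  is house|
|paper        ant|
|algorithm happy |

Derivation:
Line 1: ['python', 'sun', 'music'] (min_width=16, slack=0)
Line 2: ['tomato', 'is', 'house'] (min_width=15, slack=1)
Line 3: ['paper', 'ant'] (min_width=9, slack=7)
Line 4: ['algorithm', 'happy'] (min_width=15, slack=1)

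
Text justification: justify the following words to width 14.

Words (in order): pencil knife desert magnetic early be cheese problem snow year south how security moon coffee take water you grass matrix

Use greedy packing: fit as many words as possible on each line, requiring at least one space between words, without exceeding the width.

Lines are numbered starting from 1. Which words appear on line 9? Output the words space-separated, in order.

Line 1: ['pencil', 'knife'] (min_width=12, slack=2)
Line 2: ['desert'] (min_width=6, slack=8)
Line 3: ['magnetic', 'early'] (min_width=14, slack=0)
Line 4: ['be', 'cheese'] (min_width=9, slack=5)
Line 5: ['problem', 'snow'] (min_width=12, slack=2)
Line 6: ['year', 'south', 'how'] (min_width=14, slack=0)
Line 7: ['security', 'moon'] (min_width=13, slack=1)
Line 8: ['coffee', 'take'] (min_width=11, slack=3)
Line 9: ['water', 'you'] (min_width=9, slack=5)
Line 10: ['grass', 'matrix'] (min_width=12, slack=2)

Answer: water you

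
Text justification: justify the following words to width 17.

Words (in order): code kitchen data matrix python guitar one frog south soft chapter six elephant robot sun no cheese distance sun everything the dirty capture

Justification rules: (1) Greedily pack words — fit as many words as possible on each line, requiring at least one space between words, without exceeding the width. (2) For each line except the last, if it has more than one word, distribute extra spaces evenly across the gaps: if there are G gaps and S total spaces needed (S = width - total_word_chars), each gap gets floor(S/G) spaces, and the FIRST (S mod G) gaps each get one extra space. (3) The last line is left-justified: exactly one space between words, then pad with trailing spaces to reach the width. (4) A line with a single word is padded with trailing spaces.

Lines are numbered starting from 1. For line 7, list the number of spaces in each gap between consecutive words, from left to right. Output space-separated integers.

Answer: 3 3

Derivation:
Line 1: ['code', 'kitchen', 'data'] (min_width=17, slack=0)
Line 2: ['matrix', 'python'] (min_width=13, slack=4)
Line 3: ['guitar', 'one', 'frog'] (min_width=15, slack=2)
Line 4: ['south', 'soft'] (min_width=10, slack=7)
Line 5: ['chapter', 'six'] (min_width=11, slack=6)
Line 6: ['elephant', 'robot'] (min_width=14, slack=3)
Line 7: ['sun', 'no', 'cheese'] (min_width=13, slack=4)
Line 8: ['distance', 'sun'] (min_width=12, slack=5)
Line 9: ['everything', 'the'] (min_width=14, slack=3)
Line 10: ['dirty', 'capture'] (min_width=13, slack=4)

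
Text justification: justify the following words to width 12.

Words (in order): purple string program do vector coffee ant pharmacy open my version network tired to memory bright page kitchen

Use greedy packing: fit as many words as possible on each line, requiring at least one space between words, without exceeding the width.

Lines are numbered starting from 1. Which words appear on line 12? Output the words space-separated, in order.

Answer: bright page

Derivation:
Line 1: ['purple'] (min_width=6, slack=6)
Line 2: ['string'] (min_width=6, slack=6)
Line 3: ['program', 'do'] (min_width=10, slack=2)
Line 4: ['vector'] (min_width=6, slack=6)
Line 5: ['coffee', 'ant'] (min_width=10, slack=2)
Line 6: ['pharmacy'] (min_width=8, slack=4)
Line 7: ['open', 'my'] (min_width=7, slack=5)
Line 8: ['version'] (min_width=7, slack=5)
Line 9: ['network'] (min_width=7, slack=5)
Line 10: ['tired', 'to'] (min_width=8, slack=4)
Line 11: ['memory'] (min_width=6, slack=6)
Line 12: ['bright', 'page'] (min_width=11, slack=1)
Line 13: ['kitchen'] (min_width=7, slack=5)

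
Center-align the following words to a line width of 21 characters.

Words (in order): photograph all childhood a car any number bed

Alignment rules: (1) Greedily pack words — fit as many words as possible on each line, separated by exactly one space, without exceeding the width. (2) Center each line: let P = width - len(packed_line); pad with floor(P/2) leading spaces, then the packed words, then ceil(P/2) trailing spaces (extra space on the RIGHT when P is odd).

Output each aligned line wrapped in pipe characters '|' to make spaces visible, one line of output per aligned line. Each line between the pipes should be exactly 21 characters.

Answer: |   photograph all    |
| childhood a car any |
|     number bed      |

Derivation:
Line 1: ['photograph', 'all'] (min_width=14, slack=7)
Line 2: ['childhood', 'a', 'car', 'any'] (min_width=19, slack=2)
Line 3: ['number', 'bed'] (min_width=10, slack=11)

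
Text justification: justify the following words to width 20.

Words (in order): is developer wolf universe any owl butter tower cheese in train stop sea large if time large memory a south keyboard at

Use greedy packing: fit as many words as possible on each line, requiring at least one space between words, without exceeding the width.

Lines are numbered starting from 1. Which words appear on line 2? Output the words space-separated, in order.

Answer: universe any owl

Derivation:
Line 1: ['is', 'developer', 'wolf'] (min_width=17, slack=3)
Line 2: ['universe', 'any', 'owl'] (min_width=16, slack=4)
Line 3: ['butter', 'tower', 'cheese'] (min_width=19, slack=1)
Line 4: ['in', 'train', 'stop', 'sea'] (min_width=17, slack=3)
Line 5: ['large', 'if', 'time', 'large'] (min_width=19, slack=1)
Line 6: ['memory', 'a', 'south'] (min_width=14, slack=6)
Line 7: ['keyboard', 'at'] (min_width=11, slack=9)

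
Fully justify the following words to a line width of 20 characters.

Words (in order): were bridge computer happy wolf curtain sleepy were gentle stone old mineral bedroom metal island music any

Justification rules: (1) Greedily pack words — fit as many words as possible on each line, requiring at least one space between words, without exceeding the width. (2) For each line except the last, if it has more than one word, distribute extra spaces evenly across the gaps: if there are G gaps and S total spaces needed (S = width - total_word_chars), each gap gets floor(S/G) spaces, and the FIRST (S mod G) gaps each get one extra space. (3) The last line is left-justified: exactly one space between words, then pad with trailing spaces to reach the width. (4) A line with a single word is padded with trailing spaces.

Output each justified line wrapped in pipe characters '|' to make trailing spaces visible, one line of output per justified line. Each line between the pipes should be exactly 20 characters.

Line 1: ['were', 'bridge', 'computer'] (min_width=20, slack=0)
Line 2: ['happy', 'wolf', 'curtain'] (min_width=18, slack=2)
Line 3: ['sleepy', 'were', 'gentle'] (min_width=18, slack=2)
Line 4: ['stone', 'old', 'mineral'] (min_width=17, slack=3)
Line 5: ['bedroom', 'metal', 'island'] (min_width=20, slack=0)
Line 6: ['music', 'any'] (min_width=9, slack=11)

Answer: |were bridge computer|
|happy  wolf  curtain|
|sleepy  were  gentle|
|stone   old  mineral|
|bedroom metal island|
|music any           |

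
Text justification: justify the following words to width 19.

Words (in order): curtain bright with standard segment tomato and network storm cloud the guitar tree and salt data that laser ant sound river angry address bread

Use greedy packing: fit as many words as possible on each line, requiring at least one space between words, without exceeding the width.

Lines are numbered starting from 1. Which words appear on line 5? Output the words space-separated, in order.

Answer: guitar tree and

Derivation:
Line 1: ['curtain', 'bright', 'with'] (min_width=19, slack=0)
Line 2: ['standard', 'segment'] (min_width=16, slack=3)
Line 3: ['tomato', 'and', 'network'] (min_width=18, slack=1)
Line 4: ['storm', 'cloud', 'the'] (min_width=15, slack=4)
Line 5: ['guitar', 'tree', 'and'] (min_width=15, slack=4)
Line 6: ['salt', 'data', 'that'] (min_width=14, slack=5)
Line 7: ['laser', 'ant', 'sound'] (min_width=15, slack=4)
Line 8: ['river', 'angry', 'address'] (min_width=19, slack=0)
Line 9: ['bread'] (min_width=5, slack=14)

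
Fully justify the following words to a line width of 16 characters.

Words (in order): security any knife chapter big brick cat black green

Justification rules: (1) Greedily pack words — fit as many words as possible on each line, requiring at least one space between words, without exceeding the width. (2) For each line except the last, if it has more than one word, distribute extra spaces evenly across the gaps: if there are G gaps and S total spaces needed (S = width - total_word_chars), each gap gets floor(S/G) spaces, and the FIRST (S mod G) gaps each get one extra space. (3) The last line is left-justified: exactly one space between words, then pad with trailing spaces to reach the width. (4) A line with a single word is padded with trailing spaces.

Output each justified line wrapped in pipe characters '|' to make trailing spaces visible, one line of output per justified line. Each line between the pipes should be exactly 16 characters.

Line 1: ['security', 'any'] (min_width=12, slack=4)
Line 2: ['knife', 'chapter'] (min_width=13, slack=3)
Line 3: ['big', 'brick', 'cat'] (min_width=13, slack=3)
Line 4: ['black', 'green'] (min_width=11, slack=5)

Answer: |security     any|
|knife    chapter|
|big   brick  cat|
|black green     |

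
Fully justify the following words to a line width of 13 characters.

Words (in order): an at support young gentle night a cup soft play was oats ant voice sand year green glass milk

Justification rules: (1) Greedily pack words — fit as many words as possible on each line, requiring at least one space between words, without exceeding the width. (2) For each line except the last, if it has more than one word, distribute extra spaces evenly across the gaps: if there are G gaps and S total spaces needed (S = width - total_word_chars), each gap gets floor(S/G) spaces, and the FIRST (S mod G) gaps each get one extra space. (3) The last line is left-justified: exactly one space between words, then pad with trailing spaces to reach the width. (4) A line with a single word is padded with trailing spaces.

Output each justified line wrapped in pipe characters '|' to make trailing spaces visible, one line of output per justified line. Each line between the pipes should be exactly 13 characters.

Line 1: ['an', 'at', 'support'] (min_width=13, slack=0)
Line 2: ['young', 'gentle'] (min_width=12, slack=1)
Line 3: ['night', 'a', 'cup'] (min_width=11, slack=2)
Line 4: ['soft', 'play', 'was'] (min_width=13, slack=0)
Line 5: ['oats', 'ant'] (min_width=8, slack=5)
Line 6: ['voice', 'sand'] (min_width=10, slack=3)
Line 7: ['year', 'green'] (min_width=10, slack=3)
Line 8: ['glass', 'milk'] (min_width=10, slack=3)

Answer: |an at support|
|young  gentle|
|night  a  cup|
|soft play was|
|oats      ant|
|voice    sand|
|year    green|
|glass milk   |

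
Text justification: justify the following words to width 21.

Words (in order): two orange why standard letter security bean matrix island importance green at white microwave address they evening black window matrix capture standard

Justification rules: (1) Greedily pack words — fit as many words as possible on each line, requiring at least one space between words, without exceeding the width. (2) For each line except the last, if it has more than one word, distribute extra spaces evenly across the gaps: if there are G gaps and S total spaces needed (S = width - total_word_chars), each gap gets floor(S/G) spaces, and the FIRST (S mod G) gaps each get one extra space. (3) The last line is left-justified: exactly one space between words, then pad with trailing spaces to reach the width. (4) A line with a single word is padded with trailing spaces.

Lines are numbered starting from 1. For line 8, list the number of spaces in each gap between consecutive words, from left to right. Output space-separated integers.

Answer: 1 1

Derivation:
Line 1: ['two', 'orange', 'why'] (min_width=14, slack=7)
Line 2: ['standard', 'letter'] (min_width=15, slack=6)
Line 3: ['security', 'bean', 'matrix'] (min_width=20, slack=1)
Line 4: ['island', 'importance'] (min_width=17, slack=4)
Line 5: ['green', 'at', 'white'] (min_width=14, slack=7)
Line 6: ['microwave', 'address'] (min_width=17, slack=4)
Line 7: ['they', 'evening', 'black'] (min_width=18, slack=3)
Line 8: ['window', 'matrix', 'capture'] (min_width=21, slack=0)
Line 9: ['standard'] (min_width=8, slack=13)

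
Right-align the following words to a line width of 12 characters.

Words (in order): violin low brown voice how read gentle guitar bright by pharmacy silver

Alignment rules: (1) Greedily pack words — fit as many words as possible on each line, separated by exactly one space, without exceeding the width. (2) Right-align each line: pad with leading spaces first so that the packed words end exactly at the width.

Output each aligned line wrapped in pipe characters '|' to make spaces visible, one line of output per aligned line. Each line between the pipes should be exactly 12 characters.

Answer: |  violin low|
| brown voice|
|    how read|
|      gentle|
|      guitar|
|   bright by|
|    pharmacy|
|      silver|

Derivation:
Line 1: ['violin', 'low'] (min_width=10, slack=2)
Line 2: ['brown', 'voice'] (min_width=11, slack=1)
Line 3: ['how', 'read'] (min_width=8, slack=4)
Line 4: ['gentle'] (min_width=6, slack=6)
Line 5: ['guitar'] (min_width=6, slack=6)
Line 6: ['bright', 'by'] (min_width=9, slack=3)
Line 7: ['pharmacy'] (min_width=8, slack=4)
Line 8: ['silver'] (min_width=6, slack=6)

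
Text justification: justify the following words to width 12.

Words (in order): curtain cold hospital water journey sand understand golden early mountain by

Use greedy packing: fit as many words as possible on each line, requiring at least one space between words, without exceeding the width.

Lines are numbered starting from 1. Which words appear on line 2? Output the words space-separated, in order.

Line 1: ['curtain', 'cold'] (min_width=12, slack=0)
Line 2: ['hospital'] (min_width=8, slack=4)
Line 3: ['water'] (min_width=5, slack=7)
Line 4: ['journey', 'sand'] (min_width=12, slack=0)
Line 5: ['understand'] (min_width=10, slack=2)
Line 6: ['golden', 'early'] (min_width=12, slack=0)
Line 7: ['mountain', 'by'] (min_width=11, slack=1)

Answer: hospital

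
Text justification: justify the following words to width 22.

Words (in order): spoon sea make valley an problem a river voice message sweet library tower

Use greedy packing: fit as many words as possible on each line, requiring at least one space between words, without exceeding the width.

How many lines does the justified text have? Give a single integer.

Line 1: ['spoon', 'sea', 'make', 'valley'] (min_width=21, slack=1)
Line 2: ['an', 'problem', 'a', 'river'] (min_width=18, slack=4)
Line 3: ['voice', 'message', 'sweet'] (min_width=19, slack=3)
Line 4: ['library', 'tower'] (min_width=13, slack=9)
Total lines: 4

Answer: 4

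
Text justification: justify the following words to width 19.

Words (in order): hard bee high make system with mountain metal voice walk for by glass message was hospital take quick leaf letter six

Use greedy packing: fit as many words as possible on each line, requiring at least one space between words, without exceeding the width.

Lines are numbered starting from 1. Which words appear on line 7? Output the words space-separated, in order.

Line 1: ['hard', 'bee', 'high', 'make'] (min_width=18, slack=1)
Line 2: ['system', 'with'] (min_width=11, slack=8)
Line 3: ['mountain', 'metal'] (min_width=14, slack=5)
Line 4: ['voice', 'walk', 'for', 'by'] (min_width=17, slack=2)
Line 5: ['glass', 'message', 'was'] (min_width=17, slack=2)
Line 6: ['hospital', 'take', 'quick'] (min_width=19, slack=0)
Line 7: ['leaf', 'letter', 'six'] (min_width=15, slack=4)

Answer: leaf letter six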